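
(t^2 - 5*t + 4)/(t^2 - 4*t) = (t - 1)/t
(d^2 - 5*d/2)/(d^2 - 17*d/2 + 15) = d/(d - 6)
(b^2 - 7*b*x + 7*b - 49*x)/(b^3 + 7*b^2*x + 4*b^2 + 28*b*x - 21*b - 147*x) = (b - 7*x)/(b^2 + 7*b*x - 3*b - 21*x)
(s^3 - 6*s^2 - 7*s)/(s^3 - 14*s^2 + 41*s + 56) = s/(s - 8)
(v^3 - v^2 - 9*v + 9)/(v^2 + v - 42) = (v^3 - v^2 - 9*v + 9)/(v^2 + v - 42)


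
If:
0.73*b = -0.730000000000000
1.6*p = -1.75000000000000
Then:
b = -1.00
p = -1.09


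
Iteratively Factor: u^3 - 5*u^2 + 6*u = (u - 3)*(u^2 - 2*u) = u*(u - 3)*(u - 2)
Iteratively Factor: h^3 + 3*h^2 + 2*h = (h)*(h^2 + 3*h + 2) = h*(h + 1)*(h + 2)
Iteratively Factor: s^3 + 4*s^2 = (s + 4)*(s^2) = s*(s + 4)*(s)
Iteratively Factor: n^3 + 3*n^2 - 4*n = (n - 1)*(n^2 + 4*n) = n*(n - 1)*(n + 4)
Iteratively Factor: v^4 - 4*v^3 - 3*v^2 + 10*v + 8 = (v + 1)*(v^3 - 5*v^2 + 2*v + 8) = (v - 2)*(v + 1)*(v^2 - 3*v - 4) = (v - 4)*(v - 2)*(v + 1)*(v + 1)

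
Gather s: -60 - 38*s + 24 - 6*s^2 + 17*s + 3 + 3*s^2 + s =-3*s^2 - 20*s - 33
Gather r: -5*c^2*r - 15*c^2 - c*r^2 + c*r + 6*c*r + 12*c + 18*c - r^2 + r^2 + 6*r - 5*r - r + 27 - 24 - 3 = -15*c^2 - c*r^2 + 30*c + r*(-5*c^2 + 7*c)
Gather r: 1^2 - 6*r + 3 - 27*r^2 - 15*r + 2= -27*r^2 - 21*r + 6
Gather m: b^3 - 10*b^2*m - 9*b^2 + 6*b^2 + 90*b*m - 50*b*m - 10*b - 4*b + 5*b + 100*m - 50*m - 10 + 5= b^3 - 3*b^2 - 9*b + m*(-10*b^2 + 40*b + 50) - 5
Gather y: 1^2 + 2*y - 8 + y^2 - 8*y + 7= y^2 - 6*y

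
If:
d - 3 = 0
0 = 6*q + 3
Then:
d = 3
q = -1/2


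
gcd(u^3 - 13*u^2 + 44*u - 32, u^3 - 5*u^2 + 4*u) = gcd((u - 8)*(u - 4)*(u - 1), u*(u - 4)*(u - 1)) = u^2 - 5*u + 4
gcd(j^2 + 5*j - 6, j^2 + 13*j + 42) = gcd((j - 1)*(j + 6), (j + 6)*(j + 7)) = j + 6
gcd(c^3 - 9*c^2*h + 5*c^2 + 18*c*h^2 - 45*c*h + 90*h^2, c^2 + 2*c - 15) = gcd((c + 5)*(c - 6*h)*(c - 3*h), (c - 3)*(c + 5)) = c + 5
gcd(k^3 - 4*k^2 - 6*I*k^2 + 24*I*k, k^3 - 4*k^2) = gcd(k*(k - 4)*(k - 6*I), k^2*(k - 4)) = k^2 - 4*k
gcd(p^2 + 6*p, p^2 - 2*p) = p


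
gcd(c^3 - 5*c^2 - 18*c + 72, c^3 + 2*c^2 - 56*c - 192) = c + 4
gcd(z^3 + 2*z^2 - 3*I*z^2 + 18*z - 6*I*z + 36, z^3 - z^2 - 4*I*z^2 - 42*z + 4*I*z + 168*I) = 1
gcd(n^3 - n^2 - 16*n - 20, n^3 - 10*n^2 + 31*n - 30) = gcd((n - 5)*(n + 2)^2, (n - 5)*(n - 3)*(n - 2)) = n - 5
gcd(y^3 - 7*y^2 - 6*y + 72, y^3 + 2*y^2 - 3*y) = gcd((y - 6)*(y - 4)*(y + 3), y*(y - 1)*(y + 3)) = y + 3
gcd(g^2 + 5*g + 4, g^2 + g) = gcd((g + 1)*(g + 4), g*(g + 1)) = g + 1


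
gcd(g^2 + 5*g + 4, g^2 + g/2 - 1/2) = g + 1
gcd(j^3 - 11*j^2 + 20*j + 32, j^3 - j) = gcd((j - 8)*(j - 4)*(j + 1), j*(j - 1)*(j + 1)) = j + 1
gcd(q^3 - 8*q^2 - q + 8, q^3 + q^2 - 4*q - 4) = q + 1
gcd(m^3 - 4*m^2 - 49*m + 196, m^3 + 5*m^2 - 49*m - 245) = m^2 - 49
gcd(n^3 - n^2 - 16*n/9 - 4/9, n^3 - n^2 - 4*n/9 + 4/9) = n + 2/3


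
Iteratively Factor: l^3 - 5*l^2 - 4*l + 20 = (l - 2)*(l^2 - 3*l - 10) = (l - 5)*(l - 2)*(l + 2)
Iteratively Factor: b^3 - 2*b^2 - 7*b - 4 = (b + 1)*(b^2 - 3*b - 4) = (b + 1)^2*(b - 4)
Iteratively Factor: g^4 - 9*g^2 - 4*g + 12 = (g + 2)*(g^3 - 2*g^2 - 5*g + 6) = (g - 1)*(g + 2)*(g^2 - g - 6) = (g - 1)*(g + 2)^2*(g - 3)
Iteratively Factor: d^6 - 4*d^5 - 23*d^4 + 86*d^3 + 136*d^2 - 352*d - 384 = (d - 4)*(d^5 - 23*d^3 - 6*d^2 + 112*d + 96) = (d - 4)*(d + 4)*(d^4 - 4*d^3 - 7*d^2 + 22*d + 24) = (d - 4)*(d + 1)*(d + 4)*(d^3 - 5*d^2 - 2*d + 24) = (d - 4)*(d + 1)*(d + 2)*(d + 4)*(d^2 - 7*d + 12) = (d - 4)*(d - 3)*(d + 1)*(d + 2)*(d + 4)*(d - 4)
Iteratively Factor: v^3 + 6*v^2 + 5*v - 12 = (v + 4)*(v^2 + 2*v - 3) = (v + 3)*(v + 4)*(v - 1)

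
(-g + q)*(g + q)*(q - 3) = -g^2*q + 3*g^2 + q^3 - 3*q^2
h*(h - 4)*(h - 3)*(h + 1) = h^4 - 6*h^3 + 5*h^2 + 12*h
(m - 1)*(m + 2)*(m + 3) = m^3 + 4*m^2 + m - 6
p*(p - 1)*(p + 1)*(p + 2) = p^4 + 2*p^3 - p^2 - 2*p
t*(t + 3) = t^2 + 3*t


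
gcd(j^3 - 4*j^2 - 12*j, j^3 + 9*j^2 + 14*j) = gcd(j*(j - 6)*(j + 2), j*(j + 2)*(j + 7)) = j^2 + 2*j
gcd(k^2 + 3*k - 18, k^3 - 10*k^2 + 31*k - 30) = k - 3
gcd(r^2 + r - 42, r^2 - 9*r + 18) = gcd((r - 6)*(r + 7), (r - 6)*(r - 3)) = r - 6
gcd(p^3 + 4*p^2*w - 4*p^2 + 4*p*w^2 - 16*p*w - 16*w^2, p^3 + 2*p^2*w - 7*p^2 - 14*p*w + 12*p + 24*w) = p^2 + 2*p*w - 4*p - 8*w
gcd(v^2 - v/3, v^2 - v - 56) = 1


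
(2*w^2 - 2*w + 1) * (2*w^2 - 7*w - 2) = 4*w^4 - 18*w^3 + 12*w^2 - 3*w - 2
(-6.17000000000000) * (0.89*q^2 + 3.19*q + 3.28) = -5.4913*q^2 - 19.6823*q - 20.2376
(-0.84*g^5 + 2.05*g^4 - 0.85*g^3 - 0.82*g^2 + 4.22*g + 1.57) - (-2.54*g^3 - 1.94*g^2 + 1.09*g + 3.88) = -0.84*g^5 + 2.05*g^4 + 1.69*g^3 + 1.12*g^2 + 3.13*g - 2.31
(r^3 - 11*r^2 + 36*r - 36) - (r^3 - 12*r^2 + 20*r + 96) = r^2 + 16*r - 132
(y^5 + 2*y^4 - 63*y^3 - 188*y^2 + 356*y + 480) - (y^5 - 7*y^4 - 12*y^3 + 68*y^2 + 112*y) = 9*y^4 - 51*y^3 - 256*y^2 + 244*y + 480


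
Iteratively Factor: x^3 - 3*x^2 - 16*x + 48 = (x - 4)*(x^2 + x - 12) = (x - 4)*(x + 4)*(x - 3)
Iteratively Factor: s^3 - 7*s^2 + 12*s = (s)*(s^2 - 7*s + 12) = s*(s - 4)*(s - 3)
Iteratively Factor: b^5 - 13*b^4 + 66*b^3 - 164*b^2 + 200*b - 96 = (b - 2)*(b^4 - 11*b^3 + 44*b^2 - 76*b + 48) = (b - 4)*(b - 2)*(b^3 - 7*b^2 + 16*b - 12) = (b - 4)*(b - 2)^2*(b^2 - 5*b + 6) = (b - 4)*(b - 3)*(b - 2)^2*(b - 2)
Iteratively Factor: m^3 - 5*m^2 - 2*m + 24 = (m - 3)*(m^2 - 2*m - 8) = (m - 4)*(m - 3)*(m + 2)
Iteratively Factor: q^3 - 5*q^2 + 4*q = (q - 4)*(q^2 - q) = (q - 4)*(q - 1)*(q)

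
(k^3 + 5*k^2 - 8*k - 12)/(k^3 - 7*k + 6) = (k^2 + 7*k + 6)/(k^2 + 2*k - 3)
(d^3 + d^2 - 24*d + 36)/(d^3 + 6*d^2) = 1 - 5/d + 6/d^2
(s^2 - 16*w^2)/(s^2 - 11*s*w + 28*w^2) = (s + 4*w)/(s - 7*w)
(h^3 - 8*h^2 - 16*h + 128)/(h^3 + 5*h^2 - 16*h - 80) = (h - 8)/(h + 5)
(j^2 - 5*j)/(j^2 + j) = (j - 5)/(j + 1)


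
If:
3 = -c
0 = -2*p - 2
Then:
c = -3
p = -1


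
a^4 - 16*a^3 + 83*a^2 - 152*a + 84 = (a - 7)*(a - 6)*(a - 2)*(a - 1)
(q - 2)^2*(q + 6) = q^3 + 2*q^2 - 20*q + 24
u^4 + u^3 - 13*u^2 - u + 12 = (u - 3)*(u - 1)*(u + 1)*(u + 4)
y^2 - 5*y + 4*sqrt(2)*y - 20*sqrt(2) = (y - 5)*(y + 4*sqrt(2))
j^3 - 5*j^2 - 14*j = j*(j - 7)*(j + 2)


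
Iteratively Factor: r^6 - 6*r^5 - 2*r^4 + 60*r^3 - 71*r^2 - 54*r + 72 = (r - 3)*(r^5 - 3*r^4 - 11*r^3 + 27*r^2 + 10*r - 24) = (r - 3)*(r + 1)*(r^4 - 4*r^3 - 7*r^2 + 34*r - 24) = (r - 3)*(r - 2)*(r + 1)*(r^3 - 2*r^2 - 11*r + 12) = (r - 4)*(r - 3)*(r - 2)*(r + 1)*(r^2 + 2*r - 3) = (r - 4)*(r - 3)*(r - 2)*(r + 1)*(r + 3)*(r - 1)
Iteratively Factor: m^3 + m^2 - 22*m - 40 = (m + 2)*(m^2 - m - 20) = (m + 2)*(m + 4)*(m - 5)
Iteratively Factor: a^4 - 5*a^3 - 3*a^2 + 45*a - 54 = (a - 3)*(a^3 - 2*a^2 - 9*a + 18) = (a - 3)*(a - 2)*(a^2 - 9) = (a - 3)^2*(a - 2)*(a + 3)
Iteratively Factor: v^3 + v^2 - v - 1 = (v - 1)*(v^2 + 2*v + 1) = (v - 1)*(v + 1)*(v + 1)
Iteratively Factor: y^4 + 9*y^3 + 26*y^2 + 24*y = (y)*(y^3 + 9*y^2 + 26*y + 24) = y*(y + 3)*(y^2 + 6*y + 8) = y*(y + 2)*(y + 3)*(y + 4)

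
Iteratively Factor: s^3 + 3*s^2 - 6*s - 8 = (s + 1)*(s^2 + 2*s - 8) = (s - 2)*(s + 1)*(s + 4)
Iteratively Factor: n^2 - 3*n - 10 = (n + 2)*(n - 5)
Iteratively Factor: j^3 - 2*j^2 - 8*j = (j - 4)*(j^2 + 2*j) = (j - 4)*(j + 2)*(j)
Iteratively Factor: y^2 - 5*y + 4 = (y - 1)*(y - 4)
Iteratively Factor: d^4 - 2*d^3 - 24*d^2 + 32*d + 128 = (d - 4)*(d^3 + 2*d^2 - 16*d - 32) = (d - 4)*(d + 4)*(d^2 - 2*d - 8) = (d - 4)*(d + 2)*(d + 4)*(d - 4)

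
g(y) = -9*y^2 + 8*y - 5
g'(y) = 8 - 18*y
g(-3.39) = -135.55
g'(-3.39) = 69.02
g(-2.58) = -85.55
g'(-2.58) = 54.44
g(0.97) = -5.71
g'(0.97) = -9.46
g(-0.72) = -15.43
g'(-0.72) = 20.96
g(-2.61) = -87.19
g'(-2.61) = 54.98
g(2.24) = -32.24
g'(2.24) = -32.32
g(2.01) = -25.28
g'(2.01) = -28.18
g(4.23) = -132.20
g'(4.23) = -68.14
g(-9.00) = -806.00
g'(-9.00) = 170.00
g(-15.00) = -2150.00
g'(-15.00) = 278.00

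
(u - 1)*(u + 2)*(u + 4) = u^3 + 5*u^2 + 2*u - 8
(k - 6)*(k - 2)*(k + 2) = k^3 - 6*k^2 - 4*k + 24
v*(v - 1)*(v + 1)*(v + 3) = v^4 + 3*v^3 - v^2 - 3*v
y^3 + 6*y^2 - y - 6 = (y - 1)*(y + 1)*(y + 6)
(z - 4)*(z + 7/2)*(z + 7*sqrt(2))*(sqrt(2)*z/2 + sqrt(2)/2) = sqrt(2)*z^4/2 + sqrt(2)*z^3/4 + 7*z^3 - 29*sqrt(2)*z^2/4 + 7*z^2/2 - 203*z/2 - 7*sqrt(2)*z - 98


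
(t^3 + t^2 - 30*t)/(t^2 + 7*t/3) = 3*(t^2 + t - 30)/(3*t + 7)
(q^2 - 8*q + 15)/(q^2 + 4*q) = (q^2 - 8*q + 15)/(q*(q + 4))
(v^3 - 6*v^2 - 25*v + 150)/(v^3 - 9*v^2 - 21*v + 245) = (v^2 - 11*v + 30)/(v^2 - 14*v + 49)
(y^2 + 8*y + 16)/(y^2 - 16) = (y + 4)/(y - 4)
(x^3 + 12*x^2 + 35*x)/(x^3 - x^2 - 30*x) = (x + 7)/(x - 6)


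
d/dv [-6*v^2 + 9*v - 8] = 9 - 12*v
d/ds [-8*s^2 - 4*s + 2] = -16*s - 4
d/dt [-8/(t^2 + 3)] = 16*t/(t^2 + 3)^2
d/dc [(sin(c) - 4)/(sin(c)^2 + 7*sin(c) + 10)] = (8*sin(c) + cos(c)^2 + 37)*cos(c)/(sin(c)^2 + 7*sin(c) + 10)^2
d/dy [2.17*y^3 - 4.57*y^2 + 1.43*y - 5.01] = 6.51*y^2 - 9.14*y + 1.43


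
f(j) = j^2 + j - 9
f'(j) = 2*j + 1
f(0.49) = -8.27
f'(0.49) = 1.98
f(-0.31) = -9.21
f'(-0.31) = 0.38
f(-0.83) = -9.14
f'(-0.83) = -0.66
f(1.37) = -5.75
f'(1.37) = 3.74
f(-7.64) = 41.73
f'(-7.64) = -14.28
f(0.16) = -8.81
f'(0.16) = 1.32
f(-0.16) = -9.13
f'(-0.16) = 0.68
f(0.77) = -7.64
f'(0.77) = 2.54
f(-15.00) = 201.00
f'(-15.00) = -29.00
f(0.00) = -9.00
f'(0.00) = 1.00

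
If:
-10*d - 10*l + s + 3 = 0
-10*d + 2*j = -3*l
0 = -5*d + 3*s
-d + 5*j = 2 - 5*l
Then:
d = 33/313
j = 327/1565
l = 332/1565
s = 55/313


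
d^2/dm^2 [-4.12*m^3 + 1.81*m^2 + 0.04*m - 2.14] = 3.62 - 24.72*m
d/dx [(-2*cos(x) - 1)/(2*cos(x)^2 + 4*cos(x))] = -(sin(x) + sin(x)/cos(x)^2 + tan(x))/(cos(x) + 2)^2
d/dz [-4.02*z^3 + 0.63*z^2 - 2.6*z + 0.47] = -12.06*z^2 + 1.26*z - 2.6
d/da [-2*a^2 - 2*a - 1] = -4*a - 2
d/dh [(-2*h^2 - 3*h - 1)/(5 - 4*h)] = (8*h^2 - 20*h - 19)/(16*h^2 - 40*h + 25)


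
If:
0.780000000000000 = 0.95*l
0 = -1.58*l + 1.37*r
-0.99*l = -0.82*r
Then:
No Solution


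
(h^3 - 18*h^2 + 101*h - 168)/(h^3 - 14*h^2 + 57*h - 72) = (h - 7)/(h - 3)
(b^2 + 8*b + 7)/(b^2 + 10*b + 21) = (b + 1)/(b + 3)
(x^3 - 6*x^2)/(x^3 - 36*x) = x/(x + 6)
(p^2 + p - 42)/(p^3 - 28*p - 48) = (p + 7)/(p^2 + 6*p + 8)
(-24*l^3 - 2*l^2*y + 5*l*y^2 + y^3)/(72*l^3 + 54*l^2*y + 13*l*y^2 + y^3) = (-2*l + y)/(6*l + y)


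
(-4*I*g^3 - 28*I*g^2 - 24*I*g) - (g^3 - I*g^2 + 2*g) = -g^3 - 4*I*g^3 - 27*I*g^2 - 2*g - 24*I*g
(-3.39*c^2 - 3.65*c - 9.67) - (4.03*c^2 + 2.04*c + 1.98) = -7.42*c^2 - 5.69*c - 11.65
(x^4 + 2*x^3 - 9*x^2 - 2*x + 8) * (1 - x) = -x^5 - x^4 + 11*x^3 - 7*x^2 - 10*x + 8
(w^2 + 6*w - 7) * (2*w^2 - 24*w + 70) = 2*w^4 - 12*w^3 - 88*w^2 + 588*w - 490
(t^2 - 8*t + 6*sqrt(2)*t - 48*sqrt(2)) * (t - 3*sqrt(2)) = t^3 - 8*t^2 + 3*sqrt(2)*t^2 - 36*t - 24*sqrt(2)*t + 288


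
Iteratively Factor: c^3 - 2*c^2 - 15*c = (c - 5)*(c^2 + 3*c) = c*(c - 5)*(c + 3)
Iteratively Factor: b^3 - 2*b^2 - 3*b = (b + 1)*(b^2 - 3*b) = b*(b + 1)*(b - 3)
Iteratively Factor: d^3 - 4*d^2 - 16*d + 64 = (d - 4)*(d^2 - 16) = (d - 4)*(d + 4)*(d - 4)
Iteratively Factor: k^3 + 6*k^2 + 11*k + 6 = (k + 1)*(k^2 + 5*k + 6) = (k + 1)*(k + 3)*(k + 2)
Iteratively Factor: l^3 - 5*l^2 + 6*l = (l - 3)*(l^2 - 2*l) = l*(l - 3)*(l - 2)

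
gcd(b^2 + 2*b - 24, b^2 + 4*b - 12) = b + 6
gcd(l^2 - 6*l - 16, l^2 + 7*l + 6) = 1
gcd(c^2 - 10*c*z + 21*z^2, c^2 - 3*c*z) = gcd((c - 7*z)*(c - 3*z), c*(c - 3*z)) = -c + 3*z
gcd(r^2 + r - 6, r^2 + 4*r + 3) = r + 3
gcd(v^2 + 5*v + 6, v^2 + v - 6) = v + 3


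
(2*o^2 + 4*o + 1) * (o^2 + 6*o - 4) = 2*o^4 + 16*o^3 + 17*o^2 - 10*o - 4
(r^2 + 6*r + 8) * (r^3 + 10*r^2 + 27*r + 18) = r^5 + 16*r^4 + 95*r^3 + 260*r^2 + 324*r + 144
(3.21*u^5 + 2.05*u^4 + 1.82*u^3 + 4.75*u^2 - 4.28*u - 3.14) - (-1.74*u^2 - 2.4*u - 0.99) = 3.21*u^5 + 2.05*u^4 + 1.82*u^3 + 6.49*u^2 - 1.88*u - 2.15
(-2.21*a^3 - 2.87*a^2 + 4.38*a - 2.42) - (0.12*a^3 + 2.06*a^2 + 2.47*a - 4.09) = -2.33*a^3 - 4.93*a^2 + 1.91*a + 1.67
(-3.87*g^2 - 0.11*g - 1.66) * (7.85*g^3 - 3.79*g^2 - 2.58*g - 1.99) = -30.3795*g^5 + 13.8038*g^4 - 2.6295*g^3 + 14.2765*g^2 + 4.5017*g + 3.3034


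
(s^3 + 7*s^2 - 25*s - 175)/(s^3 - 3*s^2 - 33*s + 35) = (s^2 + 2*s - 35)/(s^2 - 8*s + 7)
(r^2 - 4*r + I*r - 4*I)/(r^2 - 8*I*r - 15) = (r^2 + r*(-4 + I) - 4*I)/(r^2 - 8*I*r - 15)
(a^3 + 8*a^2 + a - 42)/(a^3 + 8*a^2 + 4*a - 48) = (a^2 + 10*a + 21)/(a^2 + 10*a + 24)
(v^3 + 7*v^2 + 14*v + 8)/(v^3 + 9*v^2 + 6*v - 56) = (v^2 + 3*v + 2)/(v^2 + 5*v - 14)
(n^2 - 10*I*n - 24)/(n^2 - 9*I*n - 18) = (n - 4*I)/(n - 3*I)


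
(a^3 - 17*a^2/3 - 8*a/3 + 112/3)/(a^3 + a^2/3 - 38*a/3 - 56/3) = (a - 4)/(a + 2)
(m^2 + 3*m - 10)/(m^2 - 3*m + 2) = (m + 5)/(m - 1)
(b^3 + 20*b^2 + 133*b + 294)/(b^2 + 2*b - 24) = (b^2 + 14*b + 49)/(b - 4)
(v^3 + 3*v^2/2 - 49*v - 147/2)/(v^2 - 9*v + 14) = (2*v^2 + 17*v + 21)/(2*(v - 2))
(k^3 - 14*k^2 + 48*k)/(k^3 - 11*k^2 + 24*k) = (k - 6)/(k - 3)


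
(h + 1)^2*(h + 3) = h^3 + 5*h^2 + 7*h + 3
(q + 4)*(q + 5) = q^2 + 9*q + 20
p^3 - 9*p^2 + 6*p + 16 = (p - 8)*(p - 2)*(p + 1)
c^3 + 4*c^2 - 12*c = c*(c - 2)*(c + 6)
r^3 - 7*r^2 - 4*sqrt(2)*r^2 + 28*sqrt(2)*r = r*(r - 7)*(r - 4*sqrt(2))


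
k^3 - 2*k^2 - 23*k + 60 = (k - 4)*(k - 3)*(k + 5)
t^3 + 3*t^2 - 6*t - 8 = (t - 2)*(t + 1)*(t + 4)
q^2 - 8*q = q*(q - 8)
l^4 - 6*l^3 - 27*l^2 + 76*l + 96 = (l - 8)*(l - 3)*(l + 1)*(l + 4)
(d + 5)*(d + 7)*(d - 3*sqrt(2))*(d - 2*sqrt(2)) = d^4 - 5*sqrt(2)*d^3 + 12*d^3 - 60*sqrt(2)*d^2 + 47*d^2 - 175*sqrt(2)*d + 144*d + 420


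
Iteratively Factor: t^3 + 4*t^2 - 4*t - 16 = (t + 4)*(t^2 - 4) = (t + 2)*(t + 4)*(t - 2)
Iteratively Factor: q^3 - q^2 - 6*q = (q - 3)*(q^2 + 2*q) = q*(q - 3)*(q + 2)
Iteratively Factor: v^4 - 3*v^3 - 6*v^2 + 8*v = (v + 2)*(v^3 - 5*v^2 + 4*v) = (v - 1)*(v + 2)*(v^2 - 4*v) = v*(v - 1)*(v + 2)*(v - 4)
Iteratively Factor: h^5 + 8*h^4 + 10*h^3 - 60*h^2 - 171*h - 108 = (h + 3)*(h^4 + 5*h^3 - 5*h^2 - 45*h - 36) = (h + 1)*(h + 3)*(h^3 + 4*h^2 - 9*h - 36) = (h - 3)*(h + 1)*(h + 3)*(h^2 + 7*h + 12) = (h - 3)*(h + 1)*(h + 3)*(h + 4)*(h + 3)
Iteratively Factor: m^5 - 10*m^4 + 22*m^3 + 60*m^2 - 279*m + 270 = (m - 2)*(m^4 - 8*m^3 + 6*m^2 + 72*m - 135) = (m - 3)*(m - 2)*(m^3 - 5*m^2 - 9*m + 45) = (m - 3)^2*(m - 2)*(m^2 - 2*m - 15) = (m - 5)*(m - 3)^2*(m - 2)*(m + 3)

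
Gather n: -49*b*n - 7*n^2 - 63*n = -7*n^2 + n*(-49*b - 63)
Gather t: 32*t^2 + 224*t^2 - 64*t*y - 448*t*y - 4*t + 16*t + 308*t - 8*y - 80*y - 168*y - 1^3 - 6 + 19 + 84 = 256*t^2 + t*(320 - 512*y) - 256*y + 96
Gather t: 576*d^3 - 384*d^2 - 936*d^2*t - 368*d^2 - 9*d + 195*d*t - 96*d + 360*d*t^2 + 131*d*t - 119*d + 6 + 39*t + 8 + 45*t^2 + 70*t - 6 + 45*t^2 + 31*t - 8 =576*d^3 - 752*d^2 - 224*d + t^2*(360*d + 90) + t*(-936*d^2 + 326*d + 140)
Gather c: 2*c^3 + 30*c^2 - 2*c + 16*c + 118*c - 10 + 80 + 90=2*c^3 + 30*c^2 + 132*c + 160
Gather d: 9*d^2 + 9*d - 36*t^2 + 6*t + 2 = 9*d^2 + 9*d - 36*t^2 + 6*t + 2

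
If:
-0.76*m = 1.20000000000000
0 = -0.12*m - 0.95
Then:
No Solution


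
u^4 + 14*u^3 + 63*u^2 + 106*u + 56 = (u + 1)*(u + 2)*(u + 4)*(u + 7)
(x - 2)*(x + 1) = x^2 - x - 2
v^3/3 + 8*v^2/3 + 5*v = v*(v/3 + 1)*(v + 5)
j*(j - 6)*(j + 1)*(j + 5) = j^4 - 31*j^2 - 30*j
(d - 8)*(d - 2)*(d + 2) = d^3 - 8*d^2 - 4*d + 32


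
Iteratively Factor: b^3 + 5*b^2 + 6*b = (b)*(b^2 + 5*b + 6) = b*(b + 2)*(b + 3)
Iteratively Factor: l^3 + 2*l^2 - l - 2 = (l + 1)*(l^2 + l - 2) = (l + 1)*(l + 2)*(l - 1)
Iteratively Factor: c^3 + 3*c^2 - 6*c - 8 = (c - 2)*(c^2 + 5*c + 4) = (c - 2)*(c + 1)*(c + 4)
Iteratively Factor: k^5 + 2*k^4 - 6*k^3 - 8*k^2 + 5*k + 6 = (k + 1)*(k^4 + k^3 - 7*k^2 - k + 6) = (k - 2)*(k + 1)*(k^3 + 3*k^2 - k - 3) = (k - 2)*(k - 1)*(k + 1)*(k^2 + 4*k + 3) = (k - 2)*(k - 1)*(k + 1)*(k + 3)*(k + 1)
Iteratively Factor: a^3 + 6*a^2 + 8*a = (a)*(a^2 + 6*a + 8) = a*(a + 4)*(a + 2)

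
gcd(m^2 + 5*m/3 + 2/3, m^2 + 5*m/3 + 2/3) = m^2 + 5*m/3 + 2/3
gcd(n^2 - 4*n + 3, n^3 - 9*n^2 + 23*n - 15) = n^2 - 4*n + 3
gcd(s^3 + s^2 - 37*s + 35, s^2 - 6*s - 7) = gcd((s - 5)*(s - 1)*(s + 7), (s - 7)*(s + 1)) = 1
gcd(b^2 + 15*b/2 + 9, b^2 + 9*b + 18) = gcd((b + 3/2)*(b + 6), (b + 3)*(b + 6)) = b + 6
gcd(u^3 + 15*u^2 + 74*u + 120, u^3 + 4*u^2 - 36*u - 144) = u^2 + 10*u + 24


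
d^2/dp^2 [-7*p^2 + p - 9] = -14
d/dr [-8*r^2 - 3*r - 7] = -16*r - 3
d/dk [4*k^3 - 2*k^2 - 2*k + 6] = 12*k^2 - 4*k - 2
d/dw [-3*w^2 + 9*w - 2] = 9 - 6*w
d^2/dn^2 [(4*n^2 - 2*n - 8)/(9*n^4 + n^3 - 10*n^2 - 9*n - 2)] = 4*(486*n^8 - 432*n^7 - 3130*n^6 + 699*n^5 + 3489*n^4 + 527*n^3 - 1656*n^2 - 1044*n - 218)/(729*n^12 + 243*n^11 - 2403*n^10 - 2726*n^9 + 1698*n^8 + 5025*n^7 + 2801*n^6 - 1365*n^5 - 2814*n^4 - 1797*n^3 - 606*n^2 - 108*n - 8)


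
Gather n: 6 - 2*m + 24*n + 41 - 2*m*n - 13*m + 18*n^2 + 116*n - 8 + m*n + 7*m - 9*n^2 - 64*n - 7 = -8*m + 9*n^2 + n*(76 - m) + 32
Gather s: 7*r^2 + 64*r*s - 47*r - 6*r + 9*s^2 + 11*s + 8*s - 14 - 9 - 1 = 7*r^2 - 53*r + 9*s^2 + s*(64*r + 19) - 24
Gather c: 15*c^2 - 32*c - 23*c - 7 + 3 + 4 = 15*c^2 - 55*c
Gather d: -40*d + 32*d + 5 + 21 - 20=6 - 8*d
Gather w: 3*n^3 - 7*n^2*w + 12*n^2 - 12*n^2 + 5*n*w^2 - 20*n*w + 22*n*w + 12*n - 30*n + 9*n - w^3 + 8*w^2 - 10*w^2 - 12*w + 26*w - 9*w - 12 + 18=3*n^3 - 9*n - w^3 + w^2*(5*n - 2) + w*(-7*n^2 + 2*n + 5) + 6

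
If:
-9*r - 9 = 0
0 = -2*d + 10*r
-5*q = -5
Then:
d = -5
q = 1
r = -1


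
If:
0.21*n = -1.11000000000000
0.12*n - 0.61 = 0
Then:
No Solution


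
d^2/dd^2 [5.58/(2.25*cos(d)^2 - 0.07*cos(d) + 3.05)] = (-112.995*(1 - cos(d)^2)^2 + 2.63655*cos(d)^3 + 96.646158*cos(d)^2 - 6.46443*cos(d) + 36.464184)/(2.25*cos(d)^2 - 0.07*cos(d) + 3.05)^3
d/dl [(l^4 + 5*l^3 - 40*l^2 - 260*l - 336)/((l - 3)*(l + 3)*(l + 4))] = (l^4 + 17*l^2 + 150*l + 396)/(l^4 - 18*l^2 + 81)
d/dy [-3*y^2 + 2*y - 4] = 2 - 6*y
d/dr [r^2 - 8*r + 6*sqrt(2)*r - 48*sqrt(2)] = 2*r - 8 + 6*sqrt(2)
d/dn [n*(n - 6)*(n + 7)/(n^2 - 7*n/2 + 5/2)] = 4*(n^4 - 7*n^3 + 46*n^2 + 5*n - 105)/(4*n^4 - 28*n^3 + 69*n^2 - 70*n + 25)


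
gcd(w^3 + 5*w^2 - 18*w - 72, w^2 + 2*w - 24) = w^2 + 2*w - 24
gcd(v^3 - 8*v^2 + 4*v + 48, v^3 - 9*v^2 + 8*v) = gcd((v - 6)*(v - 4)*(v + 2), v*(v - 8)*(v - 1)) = 1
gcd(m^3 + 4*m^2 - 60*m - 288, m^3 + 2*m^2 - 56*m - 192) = m^2 - 2*m - 48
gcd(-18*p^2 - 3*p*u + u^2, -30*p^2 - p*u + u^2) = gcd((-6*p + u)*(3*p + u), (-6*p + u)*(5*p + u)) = 6*p - u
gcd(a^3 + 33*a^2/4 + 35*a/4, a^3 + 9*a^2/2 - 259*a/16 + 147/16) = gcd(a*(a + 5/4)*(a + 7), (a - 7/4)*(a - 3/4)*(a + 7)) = a + 7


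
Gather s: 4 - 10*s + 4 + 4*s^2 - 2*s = 4*s^2 - 12*s + 8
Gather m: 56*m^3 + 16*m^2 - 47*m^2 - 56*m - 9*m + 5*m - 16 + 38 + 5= 56*m^3 - 31*m^2 - 60*m + 27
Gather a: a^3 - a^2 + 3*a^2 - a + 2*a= a^3 + 2*a^2 + a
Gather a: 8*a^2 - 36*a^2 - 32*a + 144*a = -28*a^2 + 112*a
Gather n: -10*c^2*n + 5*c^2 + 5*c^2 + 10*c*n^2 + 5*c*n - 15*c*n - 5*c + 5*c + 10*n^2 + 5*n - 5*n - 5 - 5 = 10*c^2 + n^2*(10*c + 10) + n*(-10*c^2 - 10*c) - 10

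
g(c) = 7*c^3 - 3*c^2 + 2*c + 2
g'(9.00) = 1649.00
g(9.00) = 4880.00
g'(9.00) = 1649.00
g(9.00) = 4880.00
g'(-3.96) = 355.07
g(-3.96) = -487.66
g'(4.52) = 403.92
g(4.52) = 596.17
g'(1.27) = 28.25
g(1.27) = 14.04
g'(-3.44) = 271.15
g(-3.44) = -325.33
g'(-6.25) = 859.81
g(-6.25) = -1836.67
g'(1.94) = 69.40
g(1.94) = 45.70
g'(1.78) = 57.86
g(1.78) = 35.53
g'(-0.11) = 2.91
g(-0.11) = 1.73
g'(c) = 21*c^2 - 6*c + 2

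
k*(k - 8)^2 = k^3 - 16*k^2 + 64*k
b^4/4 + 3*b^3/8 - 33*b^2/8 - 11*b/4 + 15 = (b/4 + 1)*(b - 3)*(b - 2)*(b + 5/2)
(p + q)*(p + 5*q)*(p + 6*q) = p^3 + 12*p^2*q + 41*p*q^2 + 30*q^3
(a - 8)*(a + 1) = a^2 - 7*a - 8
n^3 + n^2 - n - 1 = (n - 1)*(n + 1)^2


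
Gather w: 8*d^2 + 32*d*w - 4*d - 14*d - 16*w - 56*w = 8*d^2 - 18*d + w*(32*d - 72)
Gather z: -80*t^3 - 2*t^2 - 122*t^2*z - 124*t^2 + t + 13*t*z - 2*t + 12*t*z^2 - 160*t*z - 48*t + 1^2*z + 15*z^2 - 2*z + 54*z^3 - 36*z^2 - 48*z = -80*t^3 - 126*t^2 - 49*t + 54*z^3 + z^2*(12*t - 21) + z*(-122*t^2 - 147*t - 49)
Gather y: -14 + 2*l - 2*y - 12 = 2*l - 2*y - 26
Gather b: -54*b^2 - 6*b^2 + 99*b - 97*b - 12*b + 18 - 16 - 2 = -60*b^2 - 10*b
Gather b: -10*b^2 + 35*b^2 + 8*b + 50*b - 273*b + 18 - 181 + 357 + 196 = 25*b^2 - 215*b + 390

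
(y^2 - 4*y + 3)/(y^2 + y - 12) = (y - 1)/(y + 4)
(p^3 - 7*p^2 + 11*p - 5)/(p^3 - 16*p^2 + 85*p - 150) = (p^2 - 2*p + 1)/(p^2 - 11*p + 30)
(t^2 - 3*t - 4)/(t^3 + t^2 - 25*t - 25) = (t - 4)/(t^2 - 25)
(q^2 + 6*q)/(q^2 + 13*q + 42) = q/(q + 7)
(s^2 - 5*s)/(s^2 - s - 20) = s/(s + 4)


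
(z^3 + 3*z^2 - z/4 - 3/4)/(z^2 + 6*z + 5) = (4*z^3 + 12*z^2 - z - 3)/(4*(z^2 + 6*z + 5))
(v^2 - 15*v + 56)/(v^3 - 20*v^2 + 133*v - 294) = (v - 8)/(v^2 - 13*v + 42)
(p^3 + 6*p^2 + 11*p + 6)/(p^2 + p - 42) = (p^3 + 6*p^2 + 11*p + 6)/(p^2 + p - 42)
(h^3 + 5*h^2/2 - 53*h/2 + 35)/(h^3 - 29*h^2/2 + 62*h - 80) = (h^2 + 5*h - 14)/(h^2 - 12*h + 32)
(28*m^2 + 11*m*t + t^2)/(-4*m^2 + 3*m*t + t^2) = (7*m + t)/(-m + t)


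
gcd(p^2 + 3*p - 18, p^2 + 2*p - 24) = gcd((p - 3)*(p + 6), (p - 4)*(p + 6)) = p + 6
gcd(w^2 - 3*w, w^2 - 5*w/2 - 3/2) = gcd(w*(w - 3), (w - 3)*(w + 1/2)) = w - 3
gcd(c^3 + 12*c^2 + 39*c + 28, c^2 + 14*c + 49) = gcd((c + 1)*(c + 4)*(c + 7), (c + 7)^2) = c + 7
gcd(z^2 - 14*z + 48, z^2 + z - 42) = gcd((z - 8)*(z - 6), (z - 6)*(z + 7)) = z - 6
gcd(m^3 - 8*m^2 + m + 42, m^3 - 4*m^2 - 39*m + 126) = m^2 - 10*m + 21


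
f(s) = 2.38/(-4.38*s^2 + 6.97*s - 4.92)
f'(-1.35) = -0.09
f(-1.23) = -0.12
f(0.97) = -1.04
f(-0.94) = -0.16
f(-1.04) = -0.14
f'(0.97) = 0.70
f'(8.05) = 0.00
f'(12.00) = 0.00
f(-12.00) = -0.00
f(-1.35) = -0.11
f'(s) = 2.38*(8.76*s - 6.97)/(-4.38*s^2 + 6.97*s - 4.92)^2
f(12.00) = -0.00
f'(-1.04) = -0.13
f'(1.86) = 0.44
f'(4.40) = 0.02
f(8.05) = -0.01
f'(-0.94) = -0.15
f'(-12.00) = -0.00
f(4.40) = -0.04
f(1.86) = -0.33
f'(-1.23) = -0.10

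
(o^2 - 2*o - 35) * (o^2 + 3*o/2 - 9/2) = o^4 - o^3/2 - 85*o^2/2 - 87*o/2 + 315/2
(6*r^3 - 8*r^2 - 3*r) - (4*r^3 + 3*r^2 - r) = 2*r^3 - 11*r^2 - 2*r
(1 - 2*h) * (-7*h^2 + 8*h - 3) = 14*h^3 - 23*h^2 + 14*h - 3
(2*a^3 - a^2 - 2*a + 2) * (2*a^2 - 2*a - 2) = 4*a^5 - 6*a^4 - 6*a^3 + 10*a^2 - 4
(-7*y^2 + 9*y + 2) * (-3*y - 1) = 21*y^3 - 20*y^2 - 15*y - 2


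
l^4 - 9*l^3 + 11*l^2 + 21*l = l*(l - 7)*(l - 3)*(l + 1)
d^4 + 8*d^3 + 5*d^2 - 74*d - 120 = (d - 3)*(d + 2)*(d + 4)*(d + 5)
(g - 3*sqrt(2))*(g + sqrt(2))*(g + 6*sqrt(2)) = g^3 + 4*sqrt(2)*g^2 - 30*g - 36*sqrt(2)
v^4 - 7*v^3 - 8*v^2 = v^2*(v - 8)*(v + 1)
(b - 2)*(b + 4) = b^2 + 2*b - 8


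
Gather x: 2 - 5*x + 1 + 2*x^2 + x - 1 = 2*x^2 - 4*x + 2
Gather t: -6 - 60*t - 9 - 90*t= -150*t - 15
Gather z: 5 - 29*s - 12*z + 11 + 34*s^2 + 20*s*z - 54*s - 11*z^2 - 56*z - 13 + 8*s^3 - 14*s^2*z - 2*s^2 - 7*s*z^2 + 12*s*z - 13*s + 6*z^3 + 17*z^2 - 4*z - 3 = 8*s^3 + 32*s^2 - 96*s + 6*z^3 + z^2*(6 - 7*s) + z*(-14*s^2 + 32*s - 72)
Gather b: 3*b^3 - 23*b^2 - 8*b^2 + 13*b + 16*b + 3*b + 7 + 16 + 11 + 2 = 3*b^3 - 31*b^2 + 32*b + 36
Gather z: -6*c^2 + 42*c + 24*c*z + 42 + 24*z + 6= -6*c^2 + 42*c + z*(24*c + 24) + 48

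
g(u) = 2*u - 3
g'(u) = 2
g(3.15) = 3.30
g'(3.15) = 2.00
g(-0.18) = -3.36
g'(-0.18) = 2.00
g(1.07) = -0.86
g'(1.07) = 2.00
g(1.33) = -0.34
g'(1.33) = 2.00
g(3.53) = 4.06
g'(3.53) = 2.00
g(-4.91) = -12.82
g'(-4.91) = 2.00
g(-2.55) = -8.10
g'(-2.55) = 2.00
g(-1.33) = -5.66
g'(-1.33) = 2.00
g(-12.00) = -27.00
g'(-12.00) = 2.00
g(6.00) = 9.00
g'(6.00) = 2.00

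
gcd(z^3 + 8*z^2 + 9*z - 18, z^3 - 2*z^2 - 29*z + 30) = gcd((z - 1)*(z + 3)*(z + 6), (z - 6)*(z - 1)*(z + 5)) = z - 1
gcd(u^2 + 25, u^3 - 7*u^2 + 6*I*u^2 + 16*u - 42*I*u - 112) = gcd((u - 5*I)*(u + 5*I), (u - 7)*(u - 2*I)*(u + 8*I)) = 1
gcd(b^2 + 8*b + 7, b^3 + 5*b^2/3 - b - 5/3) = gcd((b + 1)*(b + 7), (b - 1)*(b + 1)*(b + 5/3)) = b + 1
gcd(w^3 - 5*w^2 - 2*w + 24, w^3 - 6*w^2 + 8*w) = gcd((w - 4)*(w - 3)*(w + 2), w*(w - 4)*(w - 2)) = w - 4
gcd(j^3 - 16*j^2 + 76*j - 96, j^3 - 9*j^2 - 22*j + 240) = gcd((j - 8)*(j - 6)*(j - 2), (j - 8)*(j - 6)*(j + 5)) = j^2 - 14*j + 48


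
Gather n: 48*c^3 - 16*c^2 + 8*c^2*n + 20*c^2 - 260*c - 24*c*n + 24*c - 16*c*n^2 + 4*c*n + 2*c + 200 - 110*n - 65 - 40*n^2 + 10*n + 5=48*c^3 + 4*c^2 - 234*c + n^2*(-16*c - 40) + n*(8*c^2 - 20*c - 100) + 140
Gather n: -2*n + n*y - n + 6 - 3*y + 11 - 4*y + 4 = n*(y - 3) - 7*y + 21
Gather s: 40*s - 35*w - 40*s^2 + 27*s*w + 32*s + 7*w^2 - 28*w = -40*s^2 + s*(27*w + 72) + 7*w^2 - 63*w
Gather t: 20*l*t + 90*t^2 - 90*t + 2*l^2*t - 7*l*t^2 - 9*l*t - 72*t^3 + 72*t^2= -72*t^3 + t^2*(162 - 7*l) + t*(2*l^2 + 11*l - 90)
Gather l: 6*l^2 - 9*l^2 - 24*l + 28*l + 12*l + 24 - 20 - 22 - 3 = -3*l^2 + 16*l - 21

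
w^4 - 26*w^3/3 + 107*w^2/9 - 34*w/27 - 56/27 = (w - 7)*(w - 4/3)*(w - 2/3)*(w + 1/3)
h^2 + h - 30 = (h - 5)*(h + 6)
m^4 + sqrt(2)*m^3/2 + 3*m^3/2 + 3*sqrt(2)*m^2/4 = m^2*(m + 3/2)*(m + sqrt(2)/2)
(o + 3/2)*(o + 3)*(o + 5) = o^3 + 19*o^2/2 + 27*o + 45/2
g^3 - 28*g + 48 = (g - 4)*(g - 2)*(g + 6)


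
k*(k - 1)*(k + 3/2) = k^3 + k^2/2 - 3*k/2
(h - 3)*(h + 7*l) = h^2 + 7*h*l - 3*h - 21*l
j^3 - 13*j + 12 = (j - 3)*(j - 1)*(j + 4)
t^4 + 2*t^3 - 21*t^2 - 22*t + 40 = (t - 4)*(t - 1)*(t + 2)*(t + 5)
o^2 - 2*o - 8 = (o - 4)*(o + 2)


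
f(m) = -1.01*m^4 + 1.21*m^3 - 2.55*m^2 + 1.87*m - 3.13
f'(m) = -4.04*m^3 + 3.63*m^2 - 5.1*m + 1.87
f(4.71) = -421.52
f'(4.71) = -363.75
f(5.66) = -891.38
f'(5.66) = -643.25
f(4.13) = -247.51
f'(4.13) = -241.87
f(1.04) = -3.76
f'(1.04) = -4.05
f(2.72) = -47.84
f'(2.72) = -66.45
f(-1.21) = -13.43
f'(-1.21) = 20.51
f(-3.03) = -151.00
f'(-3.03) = 163.03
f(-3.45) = -232.71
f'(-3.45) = 228.57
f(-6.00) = -1676.47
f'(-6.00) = 1035.79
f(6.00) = -1131.31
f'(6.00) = -770.69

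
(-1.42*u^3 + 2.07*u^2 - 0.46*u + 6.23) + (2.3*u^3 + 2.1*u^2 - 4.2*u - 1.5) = 0.88*u^3 + 4.17*u^2 - 4.66*u + 4.73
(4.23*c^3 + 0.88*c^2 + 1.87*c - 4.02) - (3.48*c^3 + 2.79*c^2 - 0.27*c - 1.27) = 0.75*c^3 - 1.91*c^2 + 2.14*c - 2.75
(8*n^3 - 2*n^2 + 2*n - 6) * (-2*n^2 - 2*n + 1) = -16*n^5 - 12*n^4 + 8*n^3 + 6*n^2 + 14*n - 6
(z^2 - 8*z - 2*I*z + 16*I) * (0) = 0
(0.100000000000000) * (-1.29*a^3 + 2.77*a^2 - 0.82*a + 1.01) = -0.129*a^3 + 0.277*a^2 - 0.082*a + 0.101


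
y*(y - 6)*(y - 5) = y^3 - 11*y^2 + 30*y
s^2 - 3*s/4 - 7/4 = (s - 7/4)*(s + 1)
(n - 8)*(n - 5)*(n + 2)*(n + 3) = n^4 - 8*n^3 - 19*n^2 + 122*n + 240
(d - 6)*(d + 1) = d^2 - 5*d - 6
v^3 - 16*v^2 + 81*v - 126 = (v - 7)*(v - 6)*(v - 3)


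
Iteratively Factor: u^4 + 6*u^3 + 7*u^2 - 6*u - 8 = (u - 1)*(u^3 + 7*u^2 + 14*u + 8) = (u - 1)*(u + 4)*(u^2 + 3*u + 2) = (u - 1)*(u + 2)*(u + 4)*(u + 1)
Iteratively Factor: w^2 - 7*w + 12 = (w - 4)*(w - 3)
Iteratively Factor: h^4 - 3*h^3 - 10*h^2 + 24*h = (h)*(h^3 - 3*h^2 - 10*h + 24) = h*(h - 2)*(h^2 - h - 12) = h*(h - 4)*(h - 2)*(h + 3)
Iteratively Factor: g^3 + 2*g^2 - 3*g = (g)*(g^2 + 2*g - 3) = g*(g - 1)*(g + 3)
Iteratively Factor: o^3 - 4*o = (o)*(o^2 - 4) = o*(o - 2)*(o + 2)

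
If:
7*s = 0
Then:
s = 0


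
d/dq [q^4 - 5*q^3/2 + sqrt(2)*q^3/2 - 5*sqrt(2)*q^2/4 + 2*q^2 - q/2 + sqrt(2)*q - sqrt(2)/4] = 4*q^3 - 15*q^2/2 + 3*sqrt(2)*q^2/2 - 5*sqrt(2)*q/2 + 4*q - 1/2 + sqrt(2)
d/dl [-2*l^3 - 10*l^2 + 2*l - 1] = -6*l^2 - 20*l + 2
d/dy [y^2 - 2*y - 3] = 2*y - 2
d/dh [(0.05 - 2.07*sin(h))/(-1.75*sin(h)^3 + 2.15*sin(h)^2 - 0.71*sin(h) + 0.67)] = (-7.245*sin(h)^3 + 4.713*sin(h)^2 - 0.215*sin(h) - 1.3514)*cos(h)/(3.0625*sin(h)^6 - 7.525*sin(h)^5 + 7.1075*sin(h)^4 - 5.398*sin(h)^3 + 3.3851*sin(h)^2 - 0.9514*sin(h) + 0.4489)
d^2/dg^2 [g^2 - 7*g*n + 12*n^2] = 2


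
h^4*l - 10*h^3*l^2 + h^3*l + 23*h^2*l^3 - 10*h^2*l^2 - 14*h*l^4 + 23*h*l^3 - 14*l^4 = (h - 7*l)*(h - 2*l)*(h - l)*(h*l + l)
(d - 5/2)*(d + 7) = d^2 + 9*d/2 - 35/2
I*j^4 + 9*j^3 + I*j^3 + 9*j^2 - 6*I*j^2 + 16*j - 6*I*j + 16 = (j - 8*I)*(j - 2*I)*(j + I)*(I*j + I)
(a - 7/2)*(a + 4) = a^2 + a/2 - 14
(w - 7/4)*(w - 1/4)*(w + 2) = w^3 - 57*w/16 + 7/8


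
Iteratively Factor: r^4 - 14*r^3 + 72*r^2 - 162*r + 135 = (r - 5)*(r^3 - 9*r^2 + 27*r - 27) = (r - 5)*(r - 3)*(r^2 - 6*r + 9) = (r - 5)*(r - 3)^2*(r - 3)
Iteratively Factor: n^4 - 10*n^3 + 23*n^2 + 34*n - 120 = (n - 3)*(n^3 - 7*n^2 + 2*n + 40) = (n - 4)*(n - 3)*(n^2 - 3*n - 10) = (n - 4)*(n - 3)*(n + 2)*(n - 5)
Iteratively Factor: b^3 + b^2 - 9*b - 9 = (b + 1)*(b^2 - 9) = (b + 1)*(b + 3)*(b - 3)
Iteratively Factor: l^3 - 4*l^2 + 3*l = (l - 1)*(l^2 - 3*l) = (l - 3)*(l - 1)*(l)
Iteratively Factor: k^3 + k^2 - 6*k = (k)*(k^2 + k - 6) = k*(k + 3)*(k - 2)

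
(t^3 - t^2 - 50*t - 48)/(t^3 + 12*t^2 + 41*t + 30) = (t - 8)/(t + 5)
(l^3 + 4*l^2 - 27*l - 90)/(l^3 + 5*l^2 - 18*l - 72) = (l - 5)/(l - 4)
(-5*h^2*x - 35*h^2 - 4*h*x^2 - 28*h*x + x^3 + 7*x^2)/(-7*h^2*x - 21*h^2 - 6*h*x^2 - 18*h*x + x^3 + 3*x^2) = (-5*h*x - 35*h + x^2 + 7*x)/(-7*h*x - 21*h + x^2 + 3*x)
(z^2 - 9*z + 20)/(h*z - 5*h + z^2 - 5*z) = (z - 4)/(h + z)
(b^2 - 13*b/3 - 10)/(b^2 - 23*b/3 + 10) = (3*b + 5)/(3*b - 5)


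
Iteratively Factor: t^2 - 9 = (t - 3)*(t + 3)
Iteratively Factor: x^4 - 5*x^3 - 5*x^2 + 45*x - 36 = (x - 3)*(x^3 - 2*x^2 - 11*x + 12) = (x - 3)*(x - 1)*(x^2 - x - 12) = (x - 4)*(x - 3)*(x - 1)*(x + 3)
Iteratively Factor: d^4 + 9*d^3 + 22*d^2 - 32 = (d + 2)*(d^3 + 7*d^2 + 8*d - 16) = (d + 2)*(d + 4)*(d^2 + 3*d - 4) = (d - 1)*(d + 2)*(d + 4)*(d + 4)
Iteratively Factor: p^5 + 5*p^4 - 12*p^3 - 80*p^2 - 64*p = (p + 1)*(p^4 + 4*p^3 - 16*p^2 - 64*p) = (p + 1)*(p + 4)*(p^3 - 16*p) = (p + 1)*(p + 4)^2*(p^2 - 4*p) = p*(p + 1)*(p + 4)^2*(p - 4)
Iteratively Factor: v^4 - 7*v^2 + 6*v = (v - 2)*(v^3 + 2*v^2 - 3*v) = (v - 2)*(v + 3)*(v^2 - v) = v*(v - 2)*(v + 3)*(v - 1)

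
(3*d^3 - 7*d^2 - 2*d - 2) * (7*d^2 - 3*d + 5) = 21*d^5 - 58*d^4 + 22*d^3 - 43*d^2 - 4*d - 10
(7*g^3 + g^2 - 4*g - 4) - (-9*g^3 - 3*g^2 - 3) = 16*g^3 + 4*g^2 - 4*g - 1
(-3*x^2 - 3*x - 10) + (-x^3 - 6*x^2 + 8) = -x^3 - 9*x^2 - 3*x - 2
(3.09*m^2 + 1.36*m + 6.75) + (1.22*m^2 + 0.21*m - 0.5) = 4.31*m^2 + 1.57*m + 6.25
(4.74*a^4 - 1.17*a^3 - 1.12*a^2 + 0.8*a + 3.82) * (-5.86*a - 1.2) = -27.7764*a^5 + 1.1682*a^4 + 7.9672*a^3 - 3.344*a^2 - 23.3452*a - 4.584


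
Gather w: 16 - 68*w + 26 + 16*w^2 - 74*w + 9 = 16*w^2 - 142*w + 51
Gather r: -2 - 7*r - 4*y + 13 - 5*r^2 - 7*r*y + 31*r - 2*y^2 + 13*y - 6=-5*r^2 + r*(24 - 7*y) - 2*y^2 + 9*y + 5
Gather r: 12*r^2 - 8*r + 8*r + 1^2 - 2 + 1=12*r^2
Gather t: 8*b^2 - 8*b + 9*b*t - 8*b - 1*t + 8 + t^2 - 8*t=8*b^2 - 16*b + t^2 + t*(9*b - 9) + 8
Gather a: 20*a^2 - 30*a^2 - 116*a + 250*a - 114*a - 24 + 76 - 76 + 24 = -10*a^2 + 20*a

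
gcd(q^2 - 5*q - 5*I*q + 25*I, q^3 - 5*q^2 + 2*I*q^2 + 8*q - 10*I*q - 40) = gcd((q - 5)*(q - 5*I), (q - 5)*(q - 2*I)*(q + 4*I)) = q - 5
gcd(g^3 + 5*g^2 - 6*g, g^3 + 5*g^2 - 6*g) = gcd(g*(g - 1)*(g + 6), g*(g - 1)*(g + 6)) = g^3 + 5*g^2 - 6*g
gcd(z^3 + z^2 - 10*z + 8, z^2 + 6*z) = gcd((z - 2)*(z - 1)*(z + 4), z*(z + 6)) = 1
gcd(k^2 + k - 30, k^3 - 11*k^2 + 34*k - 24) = 1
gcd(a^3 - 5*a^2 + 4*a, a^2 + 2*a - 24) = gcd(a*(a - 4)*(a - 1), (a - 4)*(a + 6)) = a - 4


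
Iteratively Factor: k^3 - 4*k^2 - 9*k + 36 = (k + 3)*(k^2 - 7*k + 12) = (k - 3)*(k + 3)*(k - 4)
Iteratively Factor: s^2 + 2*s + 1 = (s + 1)*(s + 1)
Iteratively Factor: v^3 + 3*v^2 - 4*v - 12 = (v + 2)*(v^2 + v - 6) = (v - 2)*(v + 2)*(v + 3)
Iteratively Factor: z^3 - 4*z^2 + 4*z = (z - 2)*(z^2 - 2*z) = z*(z - 2)*(z - 2)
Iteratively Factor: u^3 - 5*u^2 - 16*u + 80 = (u - 4)*(u^2 - u - 20) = (u - 5)*(u - 4)*(u + 4)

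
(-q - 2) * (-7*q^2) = 7*q^3 + 14*q^2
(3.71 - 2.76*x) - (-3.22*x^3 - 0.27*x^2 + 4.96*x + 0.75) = 3.22*x^3 + 0.27*x^2 - 7.72*x + 2.96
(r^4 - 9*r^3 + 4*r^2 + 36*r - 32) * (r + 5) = r^5 - 4*r^4 - 41*r^3 + 56*r^2 + 148*r - 160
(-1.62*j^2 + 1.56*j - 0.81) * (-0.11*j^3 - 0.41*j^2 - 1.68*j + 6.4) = 0.1782*j^5 + 0.4926*j^4 + 2.1711*j^3 - 12.6567*j^2 + 11.3448*j - 5.184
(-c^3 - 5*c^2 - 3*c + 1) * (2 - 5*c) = 5*c^4 + 23*c^3 + 5*c^2 - 11*c + 2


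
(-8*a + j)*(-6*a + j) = 48*a^2 - 14*a*j + j^2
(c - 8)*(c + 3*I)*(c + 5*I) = c^3 - 8*c^2 + 8*I*c^2 - 15*c - 64*I*c + 120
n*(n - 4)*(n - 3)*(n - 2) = n^4 - 9*n^3 + 26*n^2 - 24*n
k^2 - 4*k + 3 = (k - 3)*(k - 1)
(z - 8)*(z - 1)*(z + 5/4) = z^3 - 31*z^2/4 - 13*z/4 + 10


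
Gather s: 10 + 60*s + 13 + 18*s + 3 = 78*s + 26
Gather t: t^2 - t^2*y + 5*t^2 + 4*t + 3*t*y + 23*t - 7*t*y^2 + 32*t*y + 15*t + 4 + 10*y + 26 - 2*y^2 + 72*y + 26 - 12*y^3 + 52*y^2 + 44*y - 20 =t^2*(6 - y) + t*(-7*y^2 + 35*y + 42) - 12*y^3 + 50*y^2 + 126*y + 36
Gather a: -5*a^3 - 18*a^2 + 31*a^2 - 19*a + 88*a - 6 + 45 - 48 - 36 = -5*a^3 + 13*a^2 + 69*a - 45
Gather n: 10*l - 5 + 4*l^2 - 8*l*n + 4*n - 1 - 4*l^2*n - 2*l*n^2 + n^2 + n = 4*l^2 + 10*l + n^2*(1 - 2*l) + n*(-4*l^2 - 8*l + 5) - 6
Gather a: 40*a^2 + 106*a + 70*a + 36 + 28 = 40*a^2 + 176*a + 64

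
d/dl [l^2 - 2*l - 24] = 2*l - 2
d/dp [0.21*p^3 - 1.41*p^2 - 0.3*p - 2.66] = 0.63*p^2 - 2.82*p - 0.3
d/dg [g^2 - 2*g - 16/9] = 2*g - 2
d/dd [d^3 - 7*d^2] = d*(3*d - 14)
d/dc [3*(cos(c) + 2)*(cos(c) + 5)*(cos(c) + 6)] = 3*(3*sin(c)^2 - 26*cos(c) - 55)*sin(c)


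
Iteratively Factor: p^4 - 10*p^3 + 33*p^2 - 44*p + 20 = (p - 2)*(p^3 - 8*p^2 + 17*p - 10) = (p - 2)^2*(p^2 - 6*p + 5) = (p - 2)^2*(p - 1)*(p - 5)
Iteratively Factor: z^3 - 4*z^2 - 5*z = (z + 1)*(z^2 - 5*z) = z*(z + 1)*(z - 5)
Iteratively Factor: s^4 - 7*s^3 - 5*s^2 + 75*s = (s - 5)*(s^3 - 2*s^2 - 15*s) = (s - 5)^2*(s^2 + 3*s) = (s - 5)^2*(s + 3)*(s)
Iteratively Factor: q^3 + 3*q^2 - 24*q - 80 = (q - 5)*(q^2 + 8*q + 16) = (q - 5)*(q + 4)*(q + 4)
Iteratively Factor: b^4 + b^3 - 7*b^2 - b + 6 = (b + 3)*(b^3 - 2*b^2 - b + 2) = (b - 1)*(b + 3)*(b^2 - b - 2) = (b - 1)*(b + 1)*(b + 3)*(b - 2)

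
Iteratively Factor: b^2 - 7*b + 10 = (b - 5)*(b - 2)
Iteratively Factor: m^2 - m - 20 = (m + 4)*(m - 5)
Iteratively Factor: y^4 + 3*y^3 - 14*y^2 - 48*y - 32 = (y + 4)*(y^3 - y^2 - 10*y - 8) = (y - 4)*(y + 4)*(y^2 + 3*y + 2) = (y - 4)*(y + 1)*(y + 4)*(y + 2)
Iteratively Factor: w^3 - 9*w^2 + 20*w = (w - 5)*(w^2 - 4*w) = w*(w - 5)*(w - 4)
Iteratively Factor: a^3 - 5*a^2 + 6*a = (a - 3)*(a^2 - 2*a) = (a - 3)*(a - 2)*(a)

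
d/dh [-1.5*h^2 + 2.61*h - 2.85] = 2.61 - 3.0*h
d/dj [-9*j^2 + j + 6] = 1 - 18*j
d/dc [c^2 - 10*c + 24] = 2*c - 10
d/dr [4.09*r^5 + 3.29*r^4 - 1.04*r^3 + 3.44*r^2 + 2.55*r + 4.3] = 20.45*r^4 + 13.16*r^3 - 3.12*r^2 + 6.88*r + 2.55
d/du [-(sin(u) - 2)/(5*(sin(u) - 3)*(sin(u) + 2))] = (sin(u)^2 - 4*sin(u) + 8)*cos(u)/(5*(sin(u) - 3)^2*(sin(u) + 2)^2)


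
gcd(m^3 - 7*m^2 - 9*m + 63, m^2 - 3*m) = m - 3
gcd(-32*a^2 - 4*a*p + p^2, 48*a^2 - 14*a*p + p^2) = -8*a + p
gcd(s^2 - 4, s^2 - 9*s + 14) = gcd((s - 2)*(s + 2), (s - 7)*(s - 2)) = s - 2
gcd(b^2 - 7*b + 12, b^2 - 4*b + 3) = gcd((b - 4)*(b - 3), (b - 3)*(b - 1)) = b - 3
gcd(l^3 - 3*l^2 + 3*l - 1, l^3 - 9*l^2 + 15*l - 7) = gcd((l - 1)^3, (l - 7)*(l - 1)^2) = l^2 - 2*l + 1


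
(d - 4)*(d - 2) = d^2 - 6*d + 8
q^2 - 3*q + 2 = (q - 2)*(q - 1)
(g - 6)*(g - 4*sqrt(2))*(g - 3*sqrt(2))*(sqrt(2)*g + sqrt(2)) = sqrt(2)*g^4 - 14*g^3 - 5*sqrt(2)*g^3 + 18*sqrt(2)*g^2 + 70*g^2 - 120*sqrt(2)*g + 84*g - 144*sqrt(2)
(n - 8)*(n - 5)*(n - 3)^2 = n^4 - 19*n^3 + 127*n^2 - 357*n + 360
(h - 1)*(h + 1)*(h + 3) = h^3 + 3*h^2 - h - 3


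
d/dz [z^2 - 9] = 2*z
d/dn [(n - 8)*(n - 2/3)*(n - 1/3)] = 3*n^2 - 18*n + 74/9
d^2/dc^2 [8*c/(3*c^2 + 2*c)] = 144/(27*c^3 + 54*c^2 + 36*c + 8)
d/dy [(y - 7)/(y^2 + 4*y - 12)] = (y^2 + 4*y - 2*(y - 7)*(y + 2) - 12)/(y^2 + 4*y - 12)^2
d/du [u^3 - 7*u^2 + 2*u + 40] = 3*u^2 - 14*u + 2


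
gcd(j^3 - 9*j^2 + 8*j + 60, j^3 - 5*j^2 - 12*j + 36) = j - 6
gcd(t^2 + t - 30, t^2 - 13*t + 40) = t - 5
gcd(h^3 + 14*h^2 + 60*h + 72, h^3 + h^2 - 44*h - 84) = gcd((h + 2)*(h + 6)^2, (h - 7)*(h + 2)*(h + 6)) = h^2 + 8*h + 12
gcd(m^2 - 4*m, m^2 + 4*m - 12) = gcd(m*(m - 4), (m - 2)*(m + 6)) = 1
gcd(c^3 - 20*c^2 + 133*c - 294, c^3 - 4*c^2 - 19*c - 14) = c - 7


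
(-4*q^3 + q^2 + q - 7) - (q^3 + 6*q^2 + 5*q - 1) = -5*q^3 - 5*q^2 - 4*q - 6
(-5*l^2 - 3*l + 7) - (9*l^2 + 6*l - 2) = -14*l^2 - 9*l + 9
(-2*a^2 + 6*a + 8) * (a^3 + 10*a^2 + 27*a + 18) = -2*a^5 - 14*a^4 + 14*a^3 + 206*a^2 + 324*a + 144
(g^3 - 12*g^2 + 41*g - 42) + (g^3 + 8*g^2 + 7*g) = 2*g^3 - 4*g^2 + 48*g - 42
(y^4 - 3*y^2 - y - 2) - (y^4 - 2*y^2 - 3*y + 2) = -y^2 + 2*y - 4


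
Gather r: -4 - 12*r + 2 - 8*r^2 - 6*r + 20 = -8*r^2 - 18*r + 18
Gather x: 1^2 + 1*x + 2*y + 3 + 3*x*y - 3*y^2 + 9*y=x*(3*y + 1) - 3*y^2 + 11*y + 4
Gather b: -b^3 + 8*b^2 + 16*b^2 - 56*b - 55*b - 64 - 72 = -b^3 + 24*b^2 - 111*b - 136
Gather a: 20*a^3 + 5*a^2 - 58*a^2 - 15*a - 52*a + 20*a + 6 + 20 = 20*a^3 - 53*a^2 - 47*a + 26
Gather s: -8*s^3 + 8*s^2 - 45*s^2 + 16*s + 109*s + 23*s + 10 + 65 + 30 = -8*s^3 - 37*s^2 + 148*s + 105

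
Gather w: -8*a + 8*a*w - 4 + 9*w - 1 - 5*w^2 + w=-8*a - 5*w^2 + w*(8*a + 10) - 5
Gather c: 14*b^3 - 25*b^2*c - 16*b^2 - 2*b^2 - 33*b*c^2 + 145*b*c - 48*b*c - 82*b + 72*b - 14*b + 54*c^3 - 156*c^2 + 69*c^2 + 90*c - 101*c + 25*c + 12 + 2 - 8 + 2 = 14*b^3 - 18*b^2 - 24*b + 54*c^3 + c^2*(-33*b - 87) + c*(-25*b^2 + 97*b + 14) + 8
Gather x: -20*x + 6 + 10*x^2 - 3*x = 10*x^2 - 23*x + 6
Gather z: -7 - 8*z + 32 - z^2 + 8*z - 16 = 9 - z^2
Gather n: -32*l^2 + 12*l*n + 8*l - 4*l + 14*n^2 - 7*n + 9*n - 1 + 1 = -32*l^2 + 4*l + 14*n^2 + n*(12*l + 2)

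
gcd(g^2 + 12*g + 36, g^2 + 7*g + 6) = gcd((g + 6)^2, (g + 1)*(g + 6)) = g + 6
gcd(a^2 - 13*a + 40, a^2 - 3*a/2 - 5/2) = 1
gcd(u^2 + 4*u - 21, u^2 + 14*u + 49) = u + 7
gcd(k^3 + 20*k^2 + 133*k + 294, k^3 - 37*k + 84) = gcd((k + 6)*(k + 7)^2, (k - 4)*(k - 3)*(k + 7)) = k + 7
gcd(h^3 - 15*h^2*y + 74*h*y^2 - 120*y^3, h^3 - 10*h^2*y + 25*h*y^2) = -h + 5*y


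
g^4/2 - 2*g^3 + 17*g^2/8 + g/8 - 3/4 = (g/2 + 1/4)*(g - 2)*(g - 3/2)*(g - 1)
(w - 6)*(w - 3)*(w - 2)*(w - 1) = w^4 - 12*w^3 + 47*w^2 - 72*w + 36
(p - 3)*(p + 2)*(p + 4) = p^3 + 3*p^2 - 10*p - 24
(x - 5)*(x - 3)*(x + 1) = x^3 - 7*x^2 + 7*x + 15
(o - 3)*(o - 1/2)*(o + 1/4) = o^3 - 13*o^2/4 + 5*o/8 + 3/8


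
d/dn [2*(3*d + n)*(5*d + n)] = 16*d + 4*n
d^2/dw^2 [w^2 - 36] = 2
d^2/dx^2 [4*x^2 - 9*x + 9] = 8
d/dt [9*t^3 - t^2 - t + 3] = 27*t^2 - 2*t - 1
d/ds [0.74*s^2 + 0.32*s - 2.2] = 1.48*s + 0.32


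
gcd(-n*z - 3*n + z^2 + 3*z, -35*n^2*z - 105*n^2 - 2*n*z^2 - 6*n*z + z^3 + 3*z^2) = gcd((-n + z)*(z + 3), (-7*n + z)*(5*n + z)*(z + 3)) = z + 3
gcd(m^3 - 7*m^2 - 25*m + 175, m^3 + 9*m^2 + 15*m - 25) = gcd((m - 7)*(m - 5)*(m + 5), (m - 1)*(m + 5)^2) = m + 5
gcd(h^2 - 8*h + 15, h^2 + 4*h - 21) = h - 3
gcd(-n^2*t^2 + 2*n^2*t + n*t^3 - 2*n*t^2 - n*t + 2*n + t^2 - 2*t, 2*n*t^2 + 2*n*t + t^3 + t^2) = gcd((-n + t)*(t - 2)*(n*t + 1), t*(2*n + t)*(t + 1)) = 1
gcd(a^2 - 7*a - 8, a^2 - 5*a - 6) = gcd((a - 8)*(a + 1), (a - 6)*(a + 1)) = a + 1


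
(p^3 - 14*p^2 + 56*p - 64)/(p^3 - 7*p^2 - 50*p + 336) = (p^2 - 6*p + 8)/(p^2 + p - 42)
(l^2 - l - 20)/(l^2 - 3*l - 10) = (l + 4)/(l + 2)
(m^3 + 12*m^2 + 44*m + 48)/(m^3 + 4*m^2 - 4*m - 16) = (m + 6)/(m - 2)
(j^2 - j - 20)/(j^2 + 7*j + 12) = (j - 5)/(j + 3)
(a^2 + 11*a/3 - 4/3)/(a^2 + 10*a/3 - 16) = (3*a^2 + 11*a - 4)/(3*a^2 + 10*a - 48)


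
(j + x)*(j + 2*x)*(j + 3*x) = j^3 + 6*j^2*x + 11*j*x^2 + 6*x^3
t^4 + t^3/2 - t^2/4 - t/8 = t*(t - 1/2)*(t + 1/2)^2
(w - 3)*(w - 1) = w^2 - 4*w + 3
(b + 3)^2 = b^2 + 6*b + 9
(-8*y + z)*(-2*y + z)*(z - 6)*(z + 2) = 16*y^2*z^2 - 64*y^2*z - 192*y^2 - 10*y*z^3 + 40*y*z^2 + 120*y*z + z^4 - 4*z^3 - 12*z^2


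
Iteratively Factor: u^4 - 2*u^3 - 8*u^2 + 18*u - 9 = (u - 1)*(u^3 - u^2 - 9*u + 9) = (u - 3)*(u - 1)*(u^2 + 2*u - 3) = (u - 3)*(u - 1)*(u + 3)*(u - 1)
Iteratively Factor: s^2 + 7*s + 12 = (s + 4)*(s + 3)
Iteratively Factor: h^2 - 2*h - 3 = (h + 1)*(h - 3)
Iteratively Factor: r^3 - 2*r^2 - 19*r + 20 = (r + 4)*(r^2 - 6*r + 5) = (r - 5)*(r + 4)*(r - 1)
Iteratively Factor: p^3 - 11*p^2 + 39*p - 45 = (p - 5)*(p^2 - 6*p + 9) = (p - 5)*(p - 3)*(p - 3)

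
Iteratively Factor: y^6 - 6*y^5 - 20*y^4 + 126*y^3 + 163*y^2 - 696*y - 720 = (y + 1)*(y^5 - 7*y^4 - 13*y^3 + 139*y^2 + 24*y - 720) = (y - 4)*(y + 1)*(y^4 - 3*y^3 - 25*y^2 + 39*y + 180) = (y - 4)*(y + 1)*(y + 3)*(y^3 - 6*y^2 - 7*y + 60) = (y - 4)*(y + 1)*(y + 3)^2*(y^2 - 9*y + 20) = (y - 4)^2*(y + 1)*(y + 3)^2*(y - 5)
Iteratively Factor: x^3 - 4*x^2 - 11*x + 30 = (x + 3)*(x^2 - 7*x + 10) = (x - 2)*(x + 3)*(x - 5)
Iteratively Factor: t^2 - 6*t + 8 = (t - 4)*(t - 2)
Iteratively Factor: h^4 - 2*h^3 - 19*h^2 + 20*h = (h + 4)*(h^3 - 6*h^2 + 5*h) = (h - 1)*(h + 4)*(h^2 - 5*h) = (h - 5)*(h - 1)*(h + 4)*(h)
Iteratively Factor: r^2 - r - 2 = (r + 1)*(r - 2)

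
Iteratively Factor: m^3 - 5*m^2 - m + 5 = (m - 1)*(m^2 - 4*m - 5) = (m - 1)*(m + 1)*(m - 5)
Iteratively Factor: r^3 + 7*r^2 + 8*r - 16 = (r - 1)*(r^2 + 8*r + 16) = (r - 1)*(r + 4)*(r + 4)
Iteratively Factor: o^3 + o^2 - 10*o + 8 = (o - 2)*(o^2 + 3*o - 4) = (o - 2)*(o + 4)*(o - 1)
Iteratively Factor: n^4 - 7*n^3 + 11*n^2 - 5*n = (n - 1)*(n^3 - 6*n^2 + 5*n) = n*(n - 1)*(n^2 - 6*n + 5) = n*(n - 5)*(n - 1)*(n - 1)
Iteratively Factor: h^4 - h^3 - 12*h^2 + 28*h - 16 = (h - 1)*(h^3 - 12*h + 16) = (h - 2)*(h - 1)*(h^2 + 2*h - 8) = (h - 2)^2*(h - 1)*(h + 4)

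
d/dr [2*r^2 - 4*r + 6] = 4*r - 4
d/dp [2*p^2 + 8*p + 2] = 4*p + 8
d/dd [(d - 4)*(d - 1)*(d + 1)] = 3*d^2 - 8*d - 1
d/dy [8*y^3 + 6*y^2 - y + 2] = 24*y^2 + 12*y - 1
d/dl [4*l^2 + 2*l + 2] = 8*l + 2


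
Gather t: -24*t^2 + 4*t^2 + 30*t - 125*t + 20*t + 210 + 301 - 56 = -20*t^2 - 75*t + 455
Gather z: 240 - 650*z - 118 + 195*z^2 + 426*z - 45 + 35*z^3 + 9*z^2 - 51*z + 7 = 35*z^3 + 204*z^2 - 275*z + 84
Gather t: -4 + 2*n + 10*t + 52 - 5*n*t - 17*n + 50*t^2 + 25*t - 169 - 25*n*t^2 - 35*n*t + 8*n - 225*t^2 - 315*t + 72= -7*n + t^2*(-25*n - 175) + t*(-40*n - 280) - 49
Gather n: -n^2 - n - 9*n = -n^2 - 10*n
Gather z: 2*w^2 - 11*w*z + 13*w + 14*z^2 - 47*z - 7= 2*w^2 + 13*w + 14*z^2 + z*(-11*w - 47) - 7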